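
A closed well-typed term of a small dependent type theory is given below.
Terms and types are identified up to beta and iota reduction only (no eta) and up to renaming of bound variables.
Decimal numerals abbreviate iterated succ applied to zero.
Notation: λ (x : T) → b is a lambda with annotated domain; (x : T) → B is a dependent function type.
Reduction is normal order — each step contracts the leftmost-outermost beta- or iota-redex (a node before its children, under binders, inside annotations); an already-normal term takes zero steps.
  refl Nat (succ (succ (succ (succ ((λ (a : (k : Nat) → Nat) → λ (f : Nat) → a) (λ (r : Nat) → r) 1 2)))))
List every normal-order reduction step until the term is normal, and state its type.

normal-order reduction:
  refl Nat (succ (succ (succ (succ ((λ (a : (k : Nat) → Nat) → λ (f : Nat) → a) (λ (r : Nat) → r) 1 2)))))
  ~> refl Nat (succ (succ (succ (succ ((λ (a : Nat) → λ (k : Nat) → k) 1 2)))))
  ~> refl Nat (succ (succ (succ (succ ((λ (a : Nat) → a) 2)))))
  ~> refl Nat 6
inferred type:
  Eq Nat 6 6


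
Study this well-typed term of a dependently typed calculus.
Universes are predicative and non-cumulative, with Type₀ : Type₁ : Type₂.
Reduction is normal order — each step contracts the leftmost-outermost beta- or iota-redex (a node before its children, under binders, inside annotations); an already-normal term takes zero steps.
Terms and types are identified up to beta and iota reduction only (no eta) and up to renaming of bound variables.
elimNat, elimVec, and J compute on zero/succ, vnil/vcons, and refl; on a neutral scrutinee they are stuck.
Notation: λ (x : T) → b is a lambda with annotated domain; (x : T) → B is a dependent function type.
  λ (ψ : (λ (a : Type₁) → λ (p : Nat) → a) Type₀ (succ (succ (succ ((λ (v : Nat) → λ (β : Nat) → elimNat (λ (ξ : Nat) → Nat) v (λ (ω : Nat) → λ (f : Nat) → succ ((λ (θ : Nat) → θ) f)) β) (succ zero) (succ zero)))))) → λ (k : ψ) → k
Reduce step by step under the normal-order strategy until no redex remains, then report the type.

normal-order reduction:
  λ (ψ : (λ (a : Type₁) → λ (p : Nat) → a) Type₀ (succ (succ (succ ((λ (v : Nat) → λ (β : Nat) → elimNat (λ (ξ : Nat) → Nat) v (λ (ω : Nat) → λ (f : Nat) → succ ((λ (θ : Nat) → θ) f)) β) (succ zero) (succ zero)))))) → λ (k : ψ) → k
  ~> λ (ψ : (λ (a : Nat) → Type₀) (succ (succ (succ ((λ (p : Nat) → λ (v : Nat) → elimNat (λ (β : Nat) → Nat) p (λ (ξ : Nat) → λ (ω : Nat) → succ ((λ (f : Nat) → f) ω)) v) (succ zero) (succ zero)))))) → λ (θ : ψ) → θ
  ~> λ (ψ : Type₀) → λ (a : ψ) → a
type:
  (ψ : Type₀) → (a : ψ) → ψ


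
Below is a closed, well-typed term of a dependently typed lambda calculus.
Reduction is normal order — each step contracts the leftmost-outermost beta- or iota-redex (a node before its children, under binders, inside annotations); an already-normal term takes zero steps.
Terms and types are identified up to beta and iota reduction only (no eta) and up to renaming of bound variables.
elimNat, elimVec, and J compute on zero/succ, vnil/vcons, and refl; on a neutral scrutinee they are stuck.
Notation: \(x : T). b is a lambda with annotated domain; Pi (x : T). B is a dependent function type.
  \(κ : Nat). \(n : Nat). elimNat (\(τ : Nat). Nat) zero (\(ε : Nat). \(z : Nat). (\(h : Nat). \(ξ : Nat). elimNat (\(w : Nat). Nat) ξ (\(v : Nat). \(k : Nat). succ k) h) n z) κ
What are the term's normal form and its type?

normal form:
  \(κ : Nat). \(n : Nat). elimNat (\(τ : Nat). Nat) zero (\(ε : Nat). \(z : Nat). elimNat (\(h : Nat). Nat) z (\(ξ : Nat). \(w : Nat). succ w) n) κ
the term's type:
  Pi (κ : Nat). Pi (n : Nat). Nat


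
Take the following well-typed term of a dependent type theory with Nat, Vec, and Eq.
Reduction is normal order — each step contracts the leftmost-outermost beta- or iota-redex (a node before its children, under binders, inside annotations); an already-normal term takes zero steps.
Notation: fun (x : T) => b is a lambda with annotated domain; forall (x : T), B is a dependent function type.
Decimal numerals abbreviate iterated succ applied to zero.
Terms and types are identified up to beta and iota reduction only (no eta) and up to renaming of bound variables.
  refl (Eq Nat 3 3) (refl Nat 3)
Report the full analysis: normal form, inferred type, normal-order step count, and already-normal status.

normal form:
  refl (Eq Nat 3 3) (refl Nat 3)
inferred type:
  Eq (Eq Nat 3 3) (refl Nat 3) (refl Nat 3)
normal-order step count: 0
started in normal form: yes


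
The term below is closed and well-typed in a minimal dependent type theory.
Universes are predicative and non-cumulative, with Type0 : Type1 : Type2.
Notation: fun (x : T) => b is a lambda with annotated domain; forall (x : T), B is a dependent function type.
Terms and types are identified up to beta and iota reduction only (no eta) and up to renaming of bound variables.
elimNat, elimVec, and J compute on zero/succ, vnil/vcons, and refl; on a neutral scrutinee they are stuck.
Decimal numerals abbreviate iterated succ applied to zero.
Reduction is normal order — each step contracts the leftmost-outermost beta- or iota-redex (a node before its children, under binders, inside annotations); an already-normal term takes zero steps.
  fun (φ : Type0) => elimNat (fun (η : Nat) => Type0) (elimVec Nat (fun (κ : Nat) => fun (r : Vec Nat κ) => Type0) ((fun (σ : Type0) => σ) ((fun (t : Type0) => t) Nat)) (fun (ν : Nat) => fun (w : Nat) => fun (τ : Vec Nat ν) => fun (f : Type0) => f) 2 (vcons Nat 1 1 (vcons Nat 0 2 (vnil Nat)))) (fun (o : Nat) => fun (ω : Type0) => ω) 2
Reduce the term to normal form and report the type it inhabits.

resulting normal form:
  fun (φ : Type0) => Nat
type:
  forall (φ : Type0), Type0


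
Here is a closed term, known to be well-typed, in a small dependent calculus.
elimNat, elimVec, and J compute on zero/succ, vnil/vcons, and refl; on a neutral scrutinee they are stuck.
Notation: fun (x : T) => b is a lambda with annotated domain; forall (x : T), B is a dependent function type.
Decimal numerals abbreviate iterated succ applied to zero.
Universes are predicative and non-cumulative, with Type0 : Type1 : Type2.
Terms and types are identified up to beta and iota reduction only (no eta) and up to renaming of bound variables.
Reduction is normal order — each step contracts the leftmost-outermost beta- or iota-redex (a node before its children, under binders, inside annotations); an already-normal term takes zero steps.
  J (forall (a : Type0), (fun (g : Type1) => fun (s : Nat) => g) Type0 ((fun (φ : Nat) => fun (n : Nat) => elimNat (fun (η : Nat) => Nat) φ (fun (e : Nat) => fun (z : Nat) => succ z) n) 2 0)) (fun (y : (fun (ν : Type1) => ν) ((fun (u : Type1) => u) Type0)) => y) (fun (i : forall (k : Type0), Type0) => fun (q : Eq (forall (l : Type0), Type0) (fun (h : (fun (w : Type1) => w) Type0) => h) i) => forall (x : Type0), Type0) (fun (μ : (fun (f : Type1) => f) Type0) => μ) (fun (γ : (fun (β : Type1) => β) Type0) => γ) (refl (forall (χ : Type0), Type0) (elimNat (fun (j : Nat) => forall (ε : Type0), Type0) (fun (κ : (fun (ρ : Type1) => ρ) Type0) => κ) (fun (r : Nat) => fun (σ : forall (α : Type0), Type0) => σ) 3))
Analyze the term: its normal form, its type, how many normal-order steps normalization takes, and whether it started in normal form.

reduced normal form:
  fun (a : Type0) => a
type:
  forall (a : Type0), Type0
steps to reach normal form (normal order): 2
already normal: no
first contracted redex: a J iota-redex


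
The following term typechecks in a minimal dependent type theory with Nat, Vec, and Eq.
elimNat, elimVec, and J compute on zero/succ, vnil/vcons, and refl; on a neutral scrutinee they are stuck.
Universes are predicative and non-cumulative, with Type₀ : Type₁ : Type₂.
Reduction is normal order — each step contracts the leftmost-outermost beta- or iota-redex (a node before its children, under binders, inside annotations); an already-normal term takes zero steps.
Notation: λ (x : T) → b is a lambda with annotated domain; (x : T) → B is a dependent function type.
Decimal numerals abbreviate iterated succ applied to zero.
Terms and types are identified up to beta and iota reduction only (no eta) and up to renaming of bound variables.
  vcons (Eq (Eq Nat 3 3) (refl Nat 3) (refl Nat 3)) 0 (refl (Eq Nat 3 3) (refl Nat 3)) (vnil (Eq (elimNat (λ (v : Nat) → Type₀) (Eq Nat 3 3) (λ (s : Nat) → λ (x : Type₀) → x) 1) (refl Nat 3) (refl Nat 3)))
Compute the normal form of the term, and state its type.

resulting normal form:
  vcons (Eq (Eq Nat 3 3) (refl Nat 3) (refl Nat 3)) 0 (refl (Eq Nat 3 3) (refl Nat 3)) (vnil (Eq (Eq Nat 3 3) (refl Nat 3) (refl Nat 3)))
the term's type:
  Vec (Eq (Eq Nat 3 3) (refl Nat 3) (refl Nat 3)) 1
observation: the leftmost-outermost redex is an elimNat iota-redex, and normalization takes 4 steps.


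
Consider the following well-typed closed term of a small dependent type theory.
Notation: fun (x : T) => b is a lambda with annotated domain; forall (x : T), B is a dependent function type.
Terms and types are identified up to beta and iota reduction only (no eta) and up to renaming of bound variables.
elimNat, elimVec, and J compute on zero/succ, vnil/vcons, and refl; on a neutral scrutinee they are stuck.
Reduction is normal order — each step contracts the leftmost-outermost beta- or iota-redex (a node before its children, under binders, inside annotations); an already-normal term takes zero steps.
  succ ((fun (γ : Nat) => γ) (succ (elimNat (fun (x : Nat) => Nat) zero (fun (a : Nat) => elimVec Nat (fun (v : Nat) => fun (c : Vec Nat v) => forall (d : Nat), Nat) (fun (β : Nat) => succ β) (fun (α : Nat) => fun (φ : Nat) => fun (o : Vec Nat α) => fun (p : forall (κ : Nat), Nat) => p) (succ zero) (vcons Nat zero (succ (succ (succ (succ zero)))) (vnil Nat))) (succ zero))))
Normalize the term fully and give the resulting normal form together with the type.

normal form:
  succ (succ (succ zero))
inferred type:
  Nat
observation: the term reaches its normal form after 11 normal-order steps.


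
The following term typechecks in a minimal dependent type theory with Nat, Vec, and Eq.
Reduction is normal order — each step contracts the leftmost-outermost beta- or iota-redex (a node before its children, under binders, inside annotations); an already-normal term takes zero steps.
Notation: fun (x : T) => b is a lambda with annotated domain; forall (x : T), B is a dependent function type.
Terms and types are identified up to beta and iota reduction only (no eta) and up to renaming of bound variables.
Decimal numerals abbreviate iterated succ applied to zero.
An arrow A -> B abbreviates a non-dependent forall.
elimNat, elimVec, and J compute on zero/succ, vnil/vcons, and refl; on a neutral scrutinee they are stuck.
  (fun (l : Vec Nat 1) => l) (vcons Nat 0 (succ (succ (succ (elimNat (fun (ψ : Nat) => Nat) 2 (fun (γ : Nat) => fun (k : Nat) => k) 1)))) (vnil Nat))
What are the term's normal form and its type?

normal form:
  vcons Nat 0 5 (vnil Nat)
inferred type:
  Vec Nat 1
observation: 5 normal-order steps separate the term from its normal form.


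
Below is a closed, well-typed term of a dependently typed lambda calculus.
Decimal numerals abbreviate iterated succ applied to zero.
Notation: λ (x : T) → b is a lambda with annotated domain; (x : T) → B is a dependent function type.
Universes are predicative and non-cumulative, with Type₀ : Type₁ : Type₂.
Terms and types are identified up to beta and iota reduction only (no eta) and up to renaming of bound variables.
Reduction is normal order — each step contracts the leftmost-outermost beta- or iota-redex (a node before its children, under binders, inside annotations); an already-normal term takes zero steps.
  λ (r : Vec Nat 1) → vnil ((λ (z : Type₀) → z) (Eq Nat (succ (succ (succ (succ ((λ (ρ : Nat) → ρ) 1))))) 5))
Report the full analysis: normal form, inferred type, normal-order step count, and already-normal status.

resulting normal form:
  λ (r : Vec Nat 1) → vnil (Eq Nat 5 5)
the term's type:
  (r : Vec Nat 1) → Vec (Eq Nat 5 5) 0
reduction steps (normal order): 2
already normal: no
first contracted redex: a beta-redex


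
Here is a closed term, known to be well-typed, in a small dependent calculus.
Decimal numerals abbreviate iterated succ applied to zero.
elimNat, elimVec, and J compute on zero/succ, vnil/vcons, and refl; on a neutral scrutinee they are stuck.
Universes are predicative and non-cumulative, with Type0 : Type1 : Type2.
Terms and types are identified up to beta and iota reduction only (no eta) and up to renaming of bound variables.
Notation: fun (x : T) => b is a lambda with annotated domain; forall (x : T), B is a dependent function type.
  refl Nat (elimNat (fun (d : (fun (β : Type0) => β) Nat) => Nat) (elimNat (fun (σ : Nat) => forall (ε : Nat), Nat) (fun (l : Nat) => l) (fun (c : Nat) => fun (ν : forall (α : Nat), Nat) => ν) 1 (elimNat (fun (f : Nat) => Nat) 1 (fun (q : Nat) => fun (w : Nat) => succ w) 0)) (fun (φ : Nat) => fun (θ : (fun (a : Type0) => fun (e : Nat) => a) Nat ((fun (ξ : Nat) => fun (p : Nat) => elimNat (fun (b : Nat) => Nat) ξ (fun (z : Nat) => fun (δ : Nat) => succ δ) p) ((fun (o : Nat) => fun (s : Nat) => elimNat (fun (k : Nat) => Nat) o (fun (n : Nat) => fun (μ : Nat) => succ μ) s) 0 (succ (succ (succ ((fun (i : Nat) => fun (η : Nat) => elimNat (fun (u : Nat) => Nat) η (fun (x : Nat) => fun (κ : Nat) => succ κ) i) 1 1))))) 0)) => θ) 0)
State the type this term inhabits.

inferred type:
  Eq Nat 1 1


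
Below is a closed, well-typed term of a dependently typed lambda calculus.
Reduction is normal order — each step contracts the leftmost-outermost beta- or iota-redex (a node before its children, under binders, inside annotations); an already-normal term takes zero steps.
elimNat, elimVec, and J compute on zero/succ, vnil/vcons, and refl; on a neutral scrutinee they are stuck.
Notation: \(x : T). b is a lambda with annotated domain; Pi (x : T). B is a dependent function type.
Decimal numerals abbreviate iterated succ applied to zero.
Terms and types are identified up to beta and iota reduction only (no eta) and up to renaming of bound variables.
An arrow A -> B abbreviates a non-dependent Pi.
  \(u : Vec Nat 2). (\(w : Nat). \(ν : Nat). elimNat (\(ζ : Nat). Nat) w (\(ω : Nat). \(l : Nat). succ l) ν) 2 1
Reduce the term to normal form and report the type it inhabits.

normal form:
  \(u : Vec Nat 2). 3
type:
  Vec Nat 2 -> Nat
observation: 6 normal-order steps separate the term from its normal form.


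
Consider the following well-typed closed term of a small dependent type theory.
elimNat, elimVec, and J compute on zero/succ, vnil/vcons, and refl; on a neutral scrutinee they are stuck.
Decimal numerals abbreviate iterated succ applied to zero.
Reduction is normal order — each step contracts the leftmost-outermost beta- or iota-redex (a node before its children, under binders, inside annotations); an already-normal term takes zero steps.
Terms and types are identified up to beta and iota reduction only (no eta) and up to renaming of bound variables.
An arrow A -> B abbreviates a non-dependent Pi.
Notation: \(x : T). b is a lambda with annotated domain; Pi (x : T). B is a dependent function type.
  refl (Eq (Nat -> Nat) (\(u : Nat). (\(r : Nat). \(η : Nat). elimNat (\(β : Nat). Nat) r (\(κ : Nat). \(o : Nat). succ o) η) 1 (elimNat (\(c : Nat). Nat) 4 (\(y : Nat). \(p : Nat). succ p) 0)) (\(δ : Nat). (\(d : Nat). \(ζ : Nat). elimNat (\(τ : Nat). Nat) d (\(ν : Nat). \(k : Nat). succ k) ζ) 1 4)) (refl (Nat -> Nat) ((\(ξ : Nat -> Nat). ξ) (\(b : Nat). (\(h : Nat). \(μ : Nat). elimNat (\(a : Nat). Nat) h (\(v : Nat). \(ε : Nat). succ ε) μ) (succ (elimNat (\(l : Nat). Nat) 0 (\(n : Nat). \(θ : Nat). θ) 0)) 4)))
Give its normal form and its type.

resulting normal form:
  refl (Eq (Nat -> Nat) (\(u : Nat). 5) (\(r : Nat). 5)) (refl (Nat -> Nat) (\(η : Nat). 5))
the term's type:
  Eq (Eq (Nat -> Nat) (\(u : Nat). 5) (\(r : Nat). 5)) (refl (Nat -> Nat) (\(η : Nat). 5)) (refl (Nat -> Nat) (\(β : Nat). 5))
observation: the leftmost-outermost redex is a beta-redex, and normalization takes 48 steps.


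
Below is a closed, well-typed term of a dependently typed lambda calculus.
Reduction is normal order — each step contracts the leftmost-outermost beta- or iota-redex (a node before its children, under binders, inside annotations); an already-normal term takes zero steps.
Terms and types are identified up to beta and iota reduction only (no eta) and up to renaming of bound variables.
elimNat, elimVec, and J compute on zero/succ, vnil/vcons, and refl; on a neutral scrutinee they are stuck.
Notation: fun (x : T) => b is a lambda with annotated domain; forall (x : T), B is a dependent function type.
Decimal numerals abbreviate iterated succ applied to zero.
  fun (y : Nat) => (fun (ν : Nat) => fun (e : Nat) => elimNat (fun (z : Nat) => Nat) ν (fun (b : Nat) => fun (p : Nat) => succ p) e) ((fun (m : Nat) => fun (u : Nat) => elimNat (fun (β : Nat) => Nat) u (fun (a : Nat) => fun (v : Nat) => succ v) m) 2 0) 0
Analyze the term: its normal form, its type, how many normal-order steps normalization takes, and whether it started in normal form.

resulting normal form:
  fun (y : Nat) => 2
inferred type:
  forall (y : Nat), Nat
steps to reach normal form (normal order): 12
term was already normal: no
first contracted redex: a beta-redex


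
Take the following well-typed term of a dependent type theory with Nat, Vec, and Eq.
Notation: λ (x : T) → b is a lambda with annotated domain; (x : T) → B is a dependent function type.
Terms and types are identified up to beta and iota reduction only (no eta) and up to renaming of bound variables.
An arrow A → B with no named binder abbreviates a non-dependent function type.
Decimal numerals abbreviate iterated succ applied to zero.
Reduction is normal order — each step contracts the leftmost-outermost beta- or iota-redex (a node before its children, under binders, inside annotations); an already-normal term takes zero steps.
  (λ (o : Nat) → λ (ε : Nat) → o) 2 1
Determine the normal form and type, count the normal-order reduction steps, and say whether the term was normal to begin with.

resulting normal form:
  2
inferred type:
  Nat
steps to reach normal form (normal order): 2
term was already normal: no
first contracted redex: a beta-redex


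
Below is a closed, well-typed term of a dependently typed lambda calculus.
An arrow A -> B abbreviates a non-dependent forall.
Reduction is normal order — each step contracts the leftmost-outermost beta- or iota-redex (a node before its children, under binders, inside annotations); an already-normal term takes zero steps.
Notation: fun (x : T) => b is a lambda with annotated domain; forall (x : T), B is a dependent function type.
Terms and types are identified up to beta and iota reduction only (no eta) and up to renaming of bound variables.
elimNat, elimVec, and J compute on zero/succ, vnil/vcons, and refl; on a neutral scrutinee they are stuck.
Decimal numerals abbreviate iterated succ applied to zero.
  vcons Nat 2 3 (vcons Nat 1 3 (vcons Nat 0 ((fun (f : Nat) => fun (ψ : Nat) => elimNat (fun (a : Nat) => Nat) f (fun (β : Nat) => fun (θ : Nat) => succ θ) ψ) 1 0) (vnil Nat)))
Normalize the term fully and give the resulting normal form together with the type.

resulting normal form:
  vcons Nat 2 3 (vcons Nat 1 3 (vcons Nat 0 1 (vnil Nat)))
type:
  Vec Nat 3
observation: 3 normal-order steps separate the term from its normal form.


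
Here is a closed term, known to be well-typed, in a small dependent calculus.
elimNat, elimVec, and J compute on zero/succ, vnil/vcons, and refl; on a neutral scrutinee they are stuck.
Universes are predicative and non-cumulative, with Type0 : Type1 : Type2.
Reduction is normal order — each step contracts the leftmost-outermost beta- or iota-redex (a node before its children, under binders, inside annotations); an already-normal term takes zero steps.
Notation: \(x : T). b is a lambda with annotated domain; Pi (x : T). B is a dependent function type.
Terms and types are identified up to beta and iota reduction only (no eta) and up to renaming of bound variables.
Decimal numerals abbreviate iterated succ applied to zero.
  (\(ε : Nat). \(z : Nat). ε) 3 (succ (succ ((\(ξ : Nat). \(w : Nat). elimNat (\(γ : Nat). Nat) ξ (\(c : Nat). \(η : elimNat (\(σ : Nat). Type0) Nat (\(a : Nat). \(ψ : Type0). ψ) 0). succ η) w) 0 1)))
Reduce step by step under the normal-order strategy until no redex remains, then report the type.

normal-order reduction sequence:
  (\(ε : Nat). \(z : Nat). ε) 3 (succ (succ ((\(ξ : Nat). \(w : Nat). elimNat (\(γ : Nat). Nat) ξ (\(c : Nat). \(η : elimNat (\(σ : Nat). Type0) Nat (\(a : Nat). \(ψ : Type0). ψ) 0). succ η) w) 0 1)))
  ~> (\(ε : Nat). 3) (succ (succ ((\(z : Nat). \(ξ : Nat). elimNat (\(w : Nat). Nat) z (\(γ : Nat). \(c : elimNat (\(η : Nat). Type0) Nat (\(σ : Nat). \(a : Type0). a) 0). succ c) ξ) 0 1)))
  ~> 3
inferred type:
  Nat


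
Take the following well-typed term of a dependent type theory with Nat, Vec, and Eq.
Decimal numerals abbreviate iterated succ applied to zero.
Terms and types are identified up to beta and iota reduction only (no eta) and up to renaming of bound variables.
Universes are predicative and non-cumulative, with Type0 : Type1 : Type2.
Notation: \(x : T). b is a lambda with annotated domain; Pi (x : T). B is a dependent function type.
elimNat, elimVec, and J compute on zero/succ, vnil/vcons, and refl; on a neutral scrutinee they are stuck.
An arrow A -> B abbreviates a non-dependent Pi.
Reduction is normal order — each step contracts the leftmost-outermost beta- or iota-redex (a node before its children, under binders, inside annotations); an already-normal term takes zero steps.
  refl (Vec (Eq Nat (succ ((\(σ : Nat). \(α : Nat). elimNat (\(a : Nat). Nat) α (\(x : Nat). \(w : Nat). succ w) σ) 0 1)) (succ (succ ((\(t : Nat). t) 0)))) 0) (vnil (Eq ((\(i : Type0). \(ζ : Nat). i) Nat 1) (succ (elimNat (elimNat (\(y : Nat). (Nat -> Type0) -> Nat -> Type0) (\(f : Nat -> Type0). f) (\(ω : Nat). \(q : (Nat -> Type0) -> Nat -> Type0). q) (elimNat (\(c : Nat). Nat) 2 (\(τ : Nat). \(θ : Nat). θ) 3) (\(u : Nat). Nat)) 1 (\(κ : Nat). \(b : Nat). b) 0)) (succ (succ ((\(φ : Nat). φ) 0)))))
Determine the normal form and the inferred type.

resulting normal form:
  refl (Vec (Eq Nat 2 2) 0) (vnil (Eq Nat 2 2))
type:
  Eq (Vec (Eq Nat 2 2) 0) (vnil (Eq Nat 2 2)) (vnil (Eq Nat 2 2))
observation: normalization takes exactly 8 steps under the normal-order strategy.


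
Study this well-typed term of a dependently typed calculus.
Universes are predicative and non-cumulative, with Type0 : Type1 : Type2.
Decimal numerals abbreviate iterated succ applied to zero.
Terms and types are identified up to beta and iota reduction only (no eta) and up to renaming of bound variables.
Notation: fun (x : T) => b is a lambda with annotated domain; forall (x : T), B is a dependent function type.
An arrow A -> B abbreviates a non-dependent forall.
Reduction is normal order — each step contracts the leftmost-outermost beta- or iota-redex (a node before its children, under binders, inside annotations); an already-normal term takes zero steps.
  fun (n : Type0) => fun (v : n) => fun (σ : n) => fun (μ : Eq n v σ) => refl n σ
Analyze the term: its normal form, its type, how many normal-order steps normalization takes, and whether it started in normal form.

resulting normal form:
  fun (n : Type0) => fun (v : n) => fun (σ : n) => fun (μ : Eq n v σ) => refl n σ
inferred type:
  forall (n : Type0), forall (v : n), forall (σ : n), Eq n v σ -> Eq n σ σ
steps to reach normal form (normal order): 0
already normal: yes


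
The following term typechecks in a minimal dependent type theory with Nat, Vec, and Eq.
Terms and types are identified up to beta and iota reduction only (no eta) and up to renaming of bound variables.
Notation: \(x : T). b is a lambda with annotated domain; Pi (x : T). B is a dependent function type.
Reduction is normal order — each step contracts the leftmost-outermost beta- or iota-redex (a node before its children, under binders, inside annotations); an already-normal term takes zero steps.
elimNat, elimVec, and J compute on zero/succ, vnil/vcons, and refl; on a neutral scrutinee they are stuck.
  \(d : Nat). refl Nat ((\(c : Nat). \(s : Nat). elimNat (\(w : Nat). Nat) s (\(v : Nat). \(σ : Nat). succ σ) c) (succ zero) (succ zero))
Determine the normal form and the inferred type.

reduced normal form:
  \(d : Nat). refl Nat (succ (succ zero))
the term's type:
  Pi (d : Nat). Eq Nat (succ (succ zero)) (succ (succ zero))
observation: the leftmost-outermost redex is a beta-redex, and normalization takes 6 steps.


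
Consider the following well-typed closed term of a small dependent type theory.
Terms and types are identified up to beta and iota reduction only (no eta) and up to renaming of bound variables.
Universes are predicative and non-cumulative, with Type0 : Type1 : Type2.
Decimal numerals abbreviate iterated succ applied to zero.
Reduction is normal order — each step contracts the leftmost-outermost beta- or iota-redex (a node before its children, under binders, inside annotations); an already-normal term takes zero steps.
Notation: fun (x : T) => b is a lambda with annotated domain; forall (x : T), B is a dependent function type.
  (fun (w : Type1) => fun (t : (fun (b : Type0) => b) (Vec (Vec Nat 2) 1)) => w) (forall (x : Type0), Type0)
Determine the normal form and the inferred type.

normal form:
  fun (w : Vec (Vec Nat 2) 1) => forall (t : Type0), Type0
type:
  forall (w : Vec (Vec Nat 2) 1), Type1
observation: the leftmost-outermost redex is a beta-redex, and normalization takes 2 steps.


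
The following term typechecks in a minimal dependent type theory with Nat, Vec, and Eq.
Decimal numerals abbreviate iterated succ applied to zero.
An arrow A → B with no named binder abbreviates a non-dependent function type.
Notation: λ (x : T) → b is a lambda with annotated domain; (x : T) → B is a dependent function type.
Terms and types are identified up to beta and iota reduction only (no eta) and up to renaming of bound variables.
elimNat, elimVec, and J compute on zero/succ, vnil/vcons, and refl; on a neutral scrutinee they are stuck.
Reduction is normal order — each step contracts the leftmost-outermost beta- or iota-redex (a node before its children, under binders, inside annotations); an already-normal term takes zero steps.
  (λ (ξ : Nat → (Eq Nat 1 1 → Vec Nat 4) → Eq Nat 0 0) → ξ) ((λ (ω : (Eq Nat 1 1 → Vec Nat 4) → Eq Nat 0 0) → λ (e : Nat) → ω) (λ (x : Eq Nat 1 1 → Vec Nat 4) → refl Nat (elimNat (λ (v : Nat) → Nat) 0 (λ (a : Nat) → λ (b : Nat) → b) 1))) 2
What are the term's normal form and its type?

reduced normal form:
  λ (ξ : Eq Nat 1 1 → Vec Nat 4) → refl Nat 0
inferred type:
  (Eq Nat 1 1 → Vec Nat 4) → Eq Nat 0 0
observation: reduction starts at a beta-redex, and 7 normal-order steps reach the normal form.


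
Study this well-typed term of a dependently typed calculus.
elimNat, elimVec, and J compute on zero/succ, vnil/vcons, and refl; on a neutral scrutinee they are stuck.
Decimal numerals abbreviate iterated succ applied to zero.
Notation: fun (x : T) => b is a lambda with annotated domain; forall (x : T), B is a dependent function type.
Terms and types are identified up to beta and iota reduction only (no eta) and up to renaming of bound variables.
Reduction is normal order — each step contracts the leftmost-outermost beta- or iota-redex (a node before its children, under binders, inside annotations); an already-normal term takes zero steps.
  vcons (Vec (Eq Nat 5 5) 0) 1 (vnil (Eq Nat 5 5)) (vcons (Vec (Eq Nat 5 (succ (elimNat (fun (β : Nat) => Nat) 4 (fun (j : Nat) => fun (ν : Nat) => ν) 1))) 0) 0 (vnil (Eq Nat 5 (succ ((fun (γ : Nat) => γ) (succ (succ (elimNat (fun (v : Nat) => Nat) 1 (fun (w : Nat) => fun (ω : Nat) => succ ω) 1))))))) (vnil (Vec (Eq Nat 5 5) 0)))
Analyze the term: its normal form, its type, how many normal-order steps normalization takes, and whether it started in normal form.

resulting normal form:
  vcons (Vec (Eq Nat 5 5) 0) 1 (vnil (Eq Nat 5 5)) (vcons (Vec (Eq Nat 5 5) 0) 0 (vnil (Eq Nat 5 5)) (vnil (Vec (Eq Nat 5 5) 0)))
the term's type:
  Vec (Vec (Eq Nat 5 5) 0) 2
normal-order step count: 9
already normal: no
first contracted redex: an elimNat iota-redex


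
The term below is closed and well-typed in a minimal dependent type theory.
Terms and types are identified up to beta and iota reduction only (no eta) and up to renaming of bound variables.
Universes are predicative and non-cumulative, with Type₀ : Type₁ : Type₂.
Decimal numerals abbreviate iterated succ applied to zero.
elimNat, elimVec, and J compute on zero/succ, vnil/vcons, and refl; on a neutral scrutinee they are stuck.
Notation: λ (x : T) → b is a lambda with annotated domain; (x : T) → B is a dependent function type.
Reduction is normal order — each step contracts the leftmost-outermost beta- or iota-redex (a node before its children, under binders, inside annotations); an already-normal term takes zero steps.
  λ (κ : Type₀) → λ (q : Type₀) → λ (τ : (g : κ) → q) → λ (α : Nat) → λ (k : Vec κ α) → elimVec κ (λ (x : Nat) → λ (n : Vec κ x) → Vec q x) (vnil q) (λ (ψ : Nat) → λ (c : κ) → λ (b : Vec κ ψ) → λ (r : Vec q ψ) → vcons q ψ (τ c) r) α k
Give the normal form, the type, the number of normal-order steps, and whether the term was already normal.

reduced normal form:
  λ (κ : Type₀) → λ (q : Type₀) → λ (τ : (g : κ) → q) → λ (α : Nat) → λ (k : Vec κ α) → elimVec κ (λ (x : Nat) → λ (n : Vec κ x) → Vec q x) (vnil q) (λ (ψ : Nat) → λ (c : κ) → λ (b : Vec κ ψ) → λ (r : Vec q ψ) → vcons q ψ (τ c) r) α k
inferred type:
  (κ : Type₀) → (q : Type₀) → (τ : (g : κ) → q) → (α : Nat) → (k : Vec κ α) → Vec q α
steps to reach normal form (normal order): 0
term was already normal: yes


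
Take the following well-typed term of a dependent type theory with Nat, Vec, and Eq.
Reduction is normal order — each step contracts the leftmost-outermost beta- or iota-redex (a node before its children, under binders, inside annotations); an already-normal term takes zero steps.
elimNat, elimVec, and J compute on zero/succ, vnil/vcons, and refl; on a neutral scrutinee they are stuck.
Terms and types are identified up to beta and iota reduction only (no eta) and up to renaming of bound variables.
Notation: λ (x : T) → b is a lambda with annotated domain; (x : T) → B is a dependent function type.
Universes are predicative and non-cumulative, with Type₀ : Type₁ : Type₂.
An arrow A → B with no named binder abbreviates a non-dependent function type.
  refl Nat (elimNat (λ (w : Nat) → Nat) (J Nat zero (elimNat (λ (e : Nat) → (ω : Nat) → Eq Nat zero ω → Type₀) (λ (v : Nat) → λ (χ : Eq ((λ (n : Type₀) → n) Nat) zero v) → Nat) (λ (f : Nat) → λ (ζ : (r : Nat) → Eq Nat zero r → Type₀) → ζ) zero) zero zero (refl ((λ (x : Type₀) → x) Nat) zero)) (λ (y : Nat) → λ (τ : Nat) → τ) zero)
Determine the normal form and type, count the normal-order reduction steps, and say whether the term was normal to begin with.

resulting normal form:
  refl Nat zero
type:
  Eq Nat zero zero
reduction steps (normal order): 2
term was already normal: no
first contracted redex: an elimNat iota-redex


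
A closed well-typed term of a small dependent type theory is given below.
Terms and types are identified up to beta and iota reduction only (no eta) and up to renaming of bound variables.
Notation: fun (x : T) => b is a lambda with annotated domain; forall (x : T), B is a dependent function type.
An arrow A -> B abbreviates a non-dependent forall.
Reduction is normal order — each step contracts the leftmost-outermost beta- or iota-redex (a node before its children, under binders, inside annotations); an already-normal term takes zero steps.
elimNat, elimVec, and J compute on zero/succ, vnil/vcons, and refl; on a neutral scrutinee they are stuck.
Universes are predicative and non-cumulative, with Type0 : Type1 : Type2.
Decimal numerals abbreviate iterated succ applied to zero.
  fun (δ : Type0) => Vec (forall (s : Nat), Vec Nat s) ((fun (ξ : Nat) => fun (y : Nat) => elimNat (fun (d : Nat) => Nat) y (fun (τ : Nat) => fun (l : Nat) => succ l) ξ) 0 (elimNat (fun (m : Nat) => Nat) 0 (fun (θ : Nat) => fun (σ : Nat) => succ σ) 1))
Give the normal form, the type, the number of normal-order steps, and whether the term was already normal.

resulting normal form:
  fun (δ : Type0) => Vec (forall (s : Nat), Vec Nat s) 1
type:
  Type0 -> Type0
steps to reach normal form (normal order): 7
started in normal form: no
first contracted redex: a beta-redex


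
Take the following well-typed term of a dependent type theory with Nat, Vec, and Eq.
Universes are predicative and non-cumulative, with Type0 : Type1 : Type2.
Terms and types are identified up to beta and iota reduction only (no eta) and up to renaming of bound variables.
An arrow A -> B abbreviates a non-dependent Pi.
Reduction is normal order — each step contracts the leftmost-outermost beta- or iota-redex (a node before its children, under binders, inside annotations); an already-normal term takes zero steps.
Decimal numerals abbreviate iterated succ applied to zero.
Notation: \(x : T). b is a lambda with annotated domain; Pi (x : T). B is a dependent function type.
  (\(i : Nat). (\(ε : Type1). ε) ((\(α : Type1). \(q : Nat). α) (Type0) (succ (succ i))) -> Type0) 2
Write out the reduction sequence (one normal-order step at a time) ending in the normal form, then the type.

normal-order reduction:
  (\(i : Nat). (\(ε : Type1). ε) ((\(α : Type1). \(q : Nat). α) (Type0) (succ (succ i))) -> Type0) 2
  ~> (\(i : Type1). i) ((\(ε : Type1). \(α : Nat). ε) (Type0) 4) -> Type0
  ~> (\(i : Type1). \(ε : Nat). i) (Type0) 4 -> Type0
  ~> (\(i : Nat). Type0) 4 -> Type0
  ~> Type0 -> Type0
type:
  Type1


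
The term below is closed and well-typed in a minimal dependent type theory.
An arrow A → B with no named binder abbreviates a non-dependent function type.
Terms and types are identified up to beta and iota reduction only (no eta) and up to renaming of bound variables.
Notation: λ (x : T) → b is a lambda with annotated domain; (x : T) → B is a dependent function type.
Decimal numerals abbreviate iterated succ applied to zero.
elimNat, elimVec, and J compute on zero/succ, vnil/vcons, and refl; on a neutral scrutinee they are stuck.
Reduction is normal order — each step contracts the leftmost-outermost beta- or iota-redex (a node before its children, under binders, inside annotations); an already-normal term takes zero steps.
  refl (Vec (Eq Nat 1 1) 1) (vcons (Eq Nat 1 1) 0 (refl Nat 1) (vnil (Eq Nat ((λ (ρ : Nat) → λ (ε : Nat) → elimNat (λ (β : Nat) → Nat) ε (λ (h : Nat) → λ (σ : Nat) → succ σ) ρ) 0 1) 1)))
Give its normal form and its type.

resulting normal form:
  refl (Vec (Eq Nat 1 1) 1) (vcons (Eq Nat 1 1) 0 (refl Nat 1) (vnil (Eq Nat 1 1)))
the term's type:
  Eq (Vec (Eq Nat 1 1) 1) (vcons (Eq Nat 1 1) 0 (refl Nat 1) (vnil (Eq Nat 1 1))) (vcons (Eq Nat 1 1) 0 (refl Nat 1) (vnil (Eq Nat 1 1)))


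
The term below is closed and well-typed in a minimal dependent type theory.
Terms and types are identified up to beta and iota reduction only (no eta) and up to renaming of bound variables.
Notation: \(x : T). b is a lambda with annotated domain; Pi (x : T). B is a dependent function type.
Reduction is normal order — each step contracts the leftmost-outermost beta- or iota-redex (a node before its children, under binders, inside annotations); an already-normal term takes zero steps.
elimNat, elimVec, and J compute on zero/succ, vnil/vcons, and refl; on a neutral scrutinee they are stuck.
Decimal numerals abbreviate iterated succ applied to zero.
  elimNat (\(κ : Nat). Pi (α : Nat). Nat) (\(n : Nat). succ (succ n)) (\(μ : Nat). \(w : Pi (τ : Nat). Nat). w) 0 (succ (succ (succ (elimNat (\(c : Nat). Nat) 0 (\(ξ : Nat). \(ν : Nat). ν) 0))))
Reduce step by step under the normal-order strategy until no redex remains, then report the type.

normal-order reduction sequence:
  elimNat (\(κ : Nat). Pi (α : Nat). Nat) (\(n : Nat). succ (succ n)) (\(μ : Nat). \(w : Pi (τ : Nat). Nat). w) 0 (succ (succ (succ (elimNat (\(c : Nat). Nat) 0 (\(ξ : Nat). \(ν : Nat). ν) 0))))
  ~> (\(κ : Nat). succ (succ κ)) (succ (succ (succ (elimNat (\(α : Nat). Nat) 0 (\(n : Nat). \(μ : Nat). μ) 0))))
  ~> succ (succ (succ (succ (succ (elimNat (\(κ : Nat). Nat) 0 (\(α : Nat). \(n : Nat). n) 0)))))
  ~> 5
the term's type:
  Nat


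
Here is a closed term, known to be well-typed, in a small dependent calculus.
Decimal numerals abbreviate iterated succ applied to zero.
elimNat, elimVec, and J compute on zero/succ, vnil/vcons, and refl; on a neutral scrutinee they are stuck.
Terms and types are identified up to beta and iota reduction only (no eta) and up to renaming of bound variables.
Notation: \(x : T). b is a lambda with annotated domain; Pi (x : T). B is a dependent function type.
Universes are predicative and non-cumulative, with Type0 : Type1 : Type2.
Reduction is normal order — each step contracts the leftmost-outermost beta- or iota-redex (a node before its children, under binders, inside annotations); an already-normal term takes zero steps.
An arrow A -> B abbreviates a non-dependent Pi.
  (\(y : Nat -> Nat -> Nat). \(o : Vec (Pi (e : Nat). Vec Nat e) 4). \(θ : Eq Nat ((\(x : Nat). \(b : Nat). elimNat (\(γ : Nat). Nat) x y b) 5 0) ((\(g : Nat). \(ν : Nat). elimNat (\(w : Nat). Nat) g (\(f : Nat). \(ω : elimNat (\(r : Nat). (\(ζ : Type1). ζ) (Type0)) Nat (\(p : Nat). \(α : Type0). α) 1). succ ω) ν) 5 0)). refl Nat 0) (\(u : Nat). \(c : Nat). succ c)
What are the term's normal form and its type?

normal form:
  \(y : Vec (Pi (o : Nat). Vec Nat o) 4). \(e : Eq Nat 5 5). refl Nat 0
type:
  Vec (Pi (y : Nat). Vec Nat y) 4 -> Eq Nat 5 5 -> Eq Nat 0 0


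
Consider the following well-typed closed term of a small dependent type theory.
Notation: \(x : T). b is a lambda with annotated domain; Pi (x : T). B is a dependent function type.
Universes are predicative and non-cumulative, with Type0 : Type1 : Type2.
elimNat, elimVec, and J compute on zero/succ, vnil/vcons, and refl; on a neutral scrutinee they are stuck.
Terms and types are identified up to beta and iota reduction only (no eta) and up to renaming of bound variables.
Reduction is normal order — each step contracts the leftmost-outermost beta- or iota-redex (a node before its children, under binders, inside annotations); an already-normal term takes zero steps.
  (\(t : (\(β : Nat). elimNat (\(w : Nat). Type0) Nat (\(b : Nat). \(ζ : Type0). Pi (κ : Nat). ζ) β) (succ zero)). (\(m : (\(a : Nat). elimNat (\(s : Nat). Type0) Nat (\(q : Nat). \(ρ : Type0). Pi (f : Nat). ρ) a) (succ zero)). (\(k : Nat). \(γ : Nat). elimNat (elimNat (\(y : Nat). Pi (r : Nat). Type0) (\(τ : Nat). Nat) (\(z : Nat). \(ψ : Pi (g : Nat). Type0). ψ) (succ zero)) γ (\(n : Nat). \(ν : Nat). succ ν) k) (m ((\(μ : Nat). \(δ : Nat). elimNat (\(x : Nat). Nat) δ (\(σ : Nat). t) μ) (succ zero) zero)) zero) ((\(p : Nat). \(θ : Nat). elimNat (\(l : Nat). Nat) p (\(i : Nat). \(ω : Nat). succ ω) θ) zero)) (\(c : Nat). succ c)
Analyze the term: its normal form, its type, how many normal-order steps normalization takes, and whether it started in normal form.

reduced normal form:
  succ zero
type:
  Nat
reduction steps (normal order): 24
started in normal form: no
first contracted redex: a beta-redex


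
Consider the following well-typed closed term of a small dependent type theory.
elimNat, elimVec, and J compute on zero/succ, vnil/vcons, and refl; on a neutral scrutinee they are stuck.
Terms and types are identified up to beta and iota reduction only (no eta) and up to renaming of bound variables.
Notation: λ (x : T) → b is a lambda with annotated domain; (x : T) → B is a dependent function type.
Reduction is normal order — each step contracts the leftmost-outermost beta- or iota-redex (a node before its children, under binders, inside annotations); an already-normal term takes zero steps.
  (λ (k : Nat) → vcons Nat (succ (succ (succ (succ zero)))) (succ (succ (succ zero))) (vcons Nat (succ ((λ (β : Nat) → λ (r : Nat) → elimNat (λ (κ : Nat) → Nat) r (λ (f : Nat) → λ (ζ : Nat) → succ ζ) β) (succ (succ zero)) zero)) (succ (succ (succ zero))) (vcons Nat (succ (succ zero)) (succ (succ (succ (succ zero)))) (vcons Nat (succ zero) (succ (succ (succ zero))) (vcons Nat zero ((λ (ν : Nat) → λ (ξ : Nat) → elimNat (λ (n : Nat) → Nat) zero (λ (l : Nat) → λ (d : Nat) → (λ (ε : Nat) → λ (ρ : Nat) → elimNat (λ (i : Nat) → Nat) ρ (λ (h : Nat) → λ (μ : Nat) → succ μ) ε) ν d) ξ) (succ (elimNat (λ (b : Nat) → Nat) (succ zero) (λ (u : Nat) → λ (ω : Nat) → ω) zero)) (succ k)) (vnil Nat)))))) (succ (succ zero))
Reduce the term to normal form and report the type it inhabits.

normal form:
  vcons Nat (succ (succ (succ (succ zero)))) (succ (succ (succ zero))) (vcons Nat (succ (succ (succ zero))) (succ (succ (succ zero))) (vcons Nat (succ (succ zero)) (succ (succ (succ (succ zero)))) (vcons Nat (succ zero) (succ (succ (succ zero))) (vcons Nat zero (succ (succ (succ (succ (succ (succ zero)))))) (vnil Nat)))))
inferred type:
  Vec Nat (succ (succ (succ (succ (succ zero)))))
observation: the first redex contracted is a beta-redex; the normal form is reached in 52 normal-order steps.
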